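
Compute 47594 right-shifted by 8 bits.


0b1011100111101010 >> 8 = 0b10111001 = 185

185


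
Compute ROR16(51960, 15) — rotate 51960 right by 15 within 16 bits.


Rotate 0b1100101011111000 right by 15 (16-bit) = 0b1001010111110001 = 38385

38385


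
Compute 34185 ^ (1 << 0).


34185 ^ (1 << 0) = 34185 ^ 1 = 34184

34184


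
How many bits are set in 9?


0b1001 has 2 set bits

2


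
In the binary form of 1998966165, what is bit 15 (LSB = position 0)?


0b1110111001001011100110110010101, position 15 = 1

1


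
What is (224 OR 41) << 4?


Step 1: 224 | 41 = 233
Step 2: 233 << 4 = 3728

3728


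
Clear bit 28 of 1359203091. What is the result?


1359203091 & ~(1 << 28) = 1090767635

1090767635


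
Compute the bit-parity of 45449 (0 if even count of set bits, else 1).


0b1011000110001001 has 7 ones => parity 1

1


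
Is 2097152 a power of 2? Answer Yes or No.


0b1000000000000000000000. Only one bit set => Yes

Yes


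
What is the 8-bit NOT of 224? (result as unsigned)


~0b11100000 = 0b11111 = 31 (8-bit unsigned)

31


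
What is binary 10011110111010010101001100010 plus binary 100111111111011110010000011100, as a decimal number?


10011110111010010101001100010 + 100111111111011110010000011100 = 111011110110110000111001111110 = 1004211838

1004211838


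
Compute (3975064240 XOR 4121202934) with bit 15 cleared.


Step 1: 3975064240 ^ 4121202934 = 424294982
Step 2: 424294982 & ~(1 << 15) = 424294982

424294982


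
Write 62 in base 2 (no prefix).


62 = 111110 in binary

111110


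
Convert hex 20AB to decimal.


20AB hex = 8363 decimal

8363


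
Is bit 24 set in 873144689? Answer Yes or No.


0b110100000010110010000101110001, bit 24 = 0. No

No


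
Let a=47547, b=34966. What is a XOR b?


47547 ^ 34966 = 12589

12589


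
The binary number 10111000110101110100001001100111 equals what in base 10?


10111000110101110100001001100111 in decimal = 3101114983

3101114983


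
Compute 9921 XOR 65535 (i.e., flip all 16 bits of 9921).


9921 ^ 65535 = 55614

55614


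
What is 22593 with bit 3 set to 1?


22593 | (1 << 3) = 22593 | 8 = 22601

22601


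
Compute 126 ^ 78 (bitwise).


0b1111110 ^ 0b1001110 = 0b110000 = 48

48


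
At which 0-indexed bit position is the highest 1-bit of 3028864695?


0b10110100100010001100111010110111. Highest set bit at position 31

31


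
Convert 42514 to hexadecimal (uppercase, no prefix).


42514 = A612 hex

A612


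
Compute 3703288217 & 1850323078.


0b11011100101110111011000110011001 & 0b1101110010010011011000010000110 = 0b1001100000010011011000010000000 = 1275703424

1275703424


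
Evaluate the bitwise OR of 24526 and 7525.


0b101111111001110 | 0b1110101100101 = 0b101111111101111 = 24559

24559


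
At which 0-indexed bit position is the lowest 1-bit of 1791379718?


0b1101010110001100100100100000110. Lowest set bit at position 1

1


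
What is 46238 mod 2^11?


46238 & 2047 = 1182

1182


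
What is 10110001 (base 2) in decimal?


10110001 in decimal = 177

177


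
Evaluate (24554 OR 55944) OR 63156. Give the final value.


Step 1: 24554 | 55944 = 57322
Step 2: 57322 | 63156 = 65534

65534


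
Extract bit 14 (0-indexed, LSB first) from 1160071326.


0b1000101001001010100100010011110, position 14 = 1

1


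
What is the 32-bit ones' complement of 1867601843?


1867601843 ^ 4294967295 = 2427365452

2427365452


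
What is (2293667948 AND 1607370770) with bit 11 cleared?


Step 1: 2293667948 & 1607370770 = 143034368
Step 2: 143034368 & ~(1 << 11) = 143032320

143032320


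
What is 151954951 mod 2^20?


151954951 & 1048575 = 960007

960007


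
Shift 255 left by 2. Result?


0b11111111 << 2 = 0b1111111100 = 1020

1020


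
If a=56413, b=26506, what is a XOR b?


56413 ^ 26506 = 48087

48087


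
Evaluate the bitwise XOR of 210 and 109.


0b11010010 ^ 0b1101101 = 0b10111111 = 191

191


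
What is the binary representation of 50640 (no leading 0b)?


50640 = 1100010111010000 in binary

1100010111010000


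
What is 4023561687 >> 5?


0b11101111110100101010110111010111 >> 5 = 0b111011111101001010101101110 = 125736302

125736302


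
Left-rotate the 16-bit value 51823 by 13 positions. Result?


Rotate 0b1100101001101111 left by 13 (16-bit) = 0b1111100101001101 = 63821

63821


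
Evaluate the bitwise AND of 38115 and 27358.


0b1001010011100011 & 0b110101011011110 = 0b11000010 = 194

194


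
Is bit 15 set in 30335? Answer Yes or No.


0b111011001111111, bit 15 = 0. No

No


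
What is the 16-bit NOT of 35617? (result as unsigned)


~0b1000101100100001 = 0b111010011011110 = 29918 (16-bit unsigned)

29918


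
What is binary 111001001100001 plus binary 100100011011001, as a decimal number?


111001001100001 + 100100011011001 = 1011101100111010 = 47930

47930


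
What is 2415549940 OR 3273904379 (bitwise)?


0b10001111111110100101110111110100 | 0b11000011001000111101000011111011 = 0b11001111111110111101110111111111 = 3489390079

3489390079


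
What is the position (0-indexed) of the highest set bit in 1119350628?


0b1000010101101111110111101100100. Highest set bit at position 30

30


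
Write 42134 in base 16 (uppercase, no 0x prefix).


42134 = A496 hex

A496


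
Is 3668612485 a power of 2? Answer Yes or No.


0b11011010101010101001010110000101. Multiple bits set => No

No


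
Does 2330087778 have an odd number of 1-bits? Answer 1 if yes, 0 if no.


0b10001010111000100101000101100010 has 13 ones => parity 1

1


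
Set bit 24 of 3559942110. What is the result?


3559942110 | (1 << 24) = 3559942110 | 16777216 = 3576719326

3576719326


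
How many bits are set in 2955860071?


0b10110000001011101101100001100111 has 16 set bits

16


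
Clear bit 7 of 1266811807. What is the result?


1266811807 & ~(1 << 7) = 1266811679

1266811679


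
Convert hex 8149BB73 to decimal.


8149BB73 hex = 2169092979 decimal

2169092979


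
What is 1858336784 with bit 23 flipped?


1858336784 ^ (1 << 23) = 1858336784 ^ 8388608 = 1849948176

1849948176


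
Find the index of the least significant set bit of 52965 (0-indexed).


0b1100111011100101. Lowest set bit at position 0

0


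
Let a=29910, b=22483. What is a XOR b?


29910 ^ 22483 = 8965

8965


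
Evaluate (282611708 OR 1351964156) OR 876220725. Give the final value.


Step 1: 282611708 | 1351964156 = 1356685308
Step 2: 1356685308 | 876220725 = 1962893309

1962893309


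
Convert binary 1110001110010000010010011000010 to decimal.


1110001110010000010010011000010 in decimal = 1908942018

1908942018


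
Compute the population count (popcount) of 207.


0b11001111 has 6 set bits

6


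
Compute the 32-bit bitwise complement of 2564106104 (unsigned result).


~0b10011000110101010010011101111000 = 0b1100111001010101101100010000111 = 1730861191 (32-bit unsigned)

1730861191


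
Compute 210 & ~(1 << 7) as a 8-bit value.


210 & ~(1 << 7) = 82

82


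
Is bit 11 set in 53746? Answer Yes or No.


0b1101000111110010, bit 11 = 0. No

No


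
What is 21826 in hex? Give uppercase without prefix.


21826 = 5542 hex

5542


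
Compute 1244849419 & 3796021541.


0b1001010001100101110010100001011 & 0b11100010010000101011000100100101 = 0b1000010000000101010000100000001 = 1107468545

1107468545


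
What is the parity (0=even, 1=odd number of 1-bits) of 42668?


0b1010011010101100 has 8 ones => parity 0

0


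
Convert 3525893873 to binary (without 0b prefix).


3525893873 = 11010010001010001101111011110001 in binary

11010010001010001101111011110001


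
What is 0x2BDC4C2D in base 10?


2BDC4C2D hex = 735857709 decimal

735857709


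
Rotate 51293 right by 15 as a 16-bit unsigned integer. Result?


Rotate 0b1100100001011101 right by 15 (16-bit) = 0b1001000010111011 = 37051

37051


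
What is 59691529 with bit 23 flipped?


59691529 ^ (1 << 23) = 59691529 ^ 8388608 = 51302921

51302921


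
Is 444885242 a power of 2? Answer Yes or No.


0b11010100001000110100011111010. Multiple bits set => No

No


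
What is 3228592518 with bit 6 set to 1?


3228592518 | (1 << 6) = 3228592518 | 64 = 3228592582

3228592582


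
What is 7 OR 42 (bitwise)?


0b111 | 0b101010 = 0b101111 = 47

47


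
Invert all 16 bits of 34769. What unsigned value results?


34769 ^ 65535 = 30766

30766


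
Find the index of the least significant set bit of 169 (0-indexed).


0b10101001. Lowest set bit at position 0

0


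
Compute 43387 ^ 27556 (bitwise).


0b1010100101111011 ^ 0b110101110100100 = 0b1100001011011111 = 49887

49887


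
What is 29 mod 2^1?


29 & 1 = 1

1


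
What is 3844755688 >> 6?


0b11100101001010100101000011101000 >> 6 = 0b11100101001010100101000011 = 60074307

60074307


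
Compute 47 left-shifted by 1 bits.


0b101111 << 1 = 0b1011110 = 94

94


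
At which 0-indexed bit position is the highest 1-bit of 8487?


0b10000100100111. Highest set bit at position 13

13


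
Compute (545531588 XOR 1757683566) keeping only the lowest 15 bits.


Step 1: 545531588 ^ 1757683566 = 1212168618
Step 2: 1212168618 & 32767 = 14762

14762


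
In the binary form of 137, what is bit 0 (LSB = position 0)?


0b10001001, position 0 = 1

1


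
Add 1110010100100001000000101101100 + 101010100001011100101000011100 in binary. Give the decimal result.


1110010100100001000000101101100 + 101010100001011100101000011100 = 10011101000101100100101110001000 = 2635484040

2635484040


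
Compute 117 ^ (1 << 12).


117 ^ (1 << 12) = 117 ^ 4096 = 4213

4213


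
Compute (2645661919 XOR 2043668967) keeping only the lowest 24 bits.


Step 1: 2645661919 ^ 2043668967 = 3833491768
Step 2: 3833491768 & 16777215 = 8286520

8286520


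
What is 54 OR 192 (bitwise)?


0b110110 | 0b11000000 = 0b11110110 = 246

246


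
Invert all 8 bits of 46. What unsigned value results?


46 ^ 255 = 209

209


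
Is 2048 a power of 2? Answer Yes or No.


0b100000000000. Only one bit set => Yes

Yes


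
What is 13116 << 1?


0b11001100111100 << 1 = 0b110011001111000 = 26232

26232


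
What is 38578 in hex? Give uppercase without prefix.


38578 = 96B2 hex

96B2


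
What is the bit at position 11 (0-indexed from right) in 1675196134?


0b1100011110110010111011011100110, position 11 = 0

0


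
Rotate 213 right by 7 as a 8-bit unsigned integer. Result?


Rotate 0b11010101 right by 7 (8-bit) = 0b10101011 = 171

171


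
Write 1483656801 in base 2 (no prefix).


1483656801 = 1011000011011101100111001100001 in binary

1011000011011101100111001100001


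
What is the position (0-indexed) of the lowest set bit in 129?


0b10000001. Lowest set bit at position 0

0


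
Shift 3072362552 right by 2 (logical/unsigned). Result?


0b10110111001000001000100000111000 >> 2 = 0b101101110010000010001000001110 = 768090638

768090638


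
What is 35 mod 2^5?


35 & 31 = 3

3


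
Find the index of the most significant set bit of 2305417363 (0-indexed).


0b10001001011010011110000010010011. Highest set bit at position 31

31


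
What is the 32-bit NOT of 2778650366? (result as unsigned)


~0b10100101100111101101011011111110 = 0b1011010011000010010100100000001 = 1516316929 (32-bit unsigned)

1516316929


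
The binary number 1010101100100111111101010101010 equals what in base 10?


1010101100100111111101010101010 in decimal = 1435761322

1435761322


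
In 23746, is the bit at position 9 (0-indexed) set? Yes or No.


0b101110011000010, bit 9 = 0. No

No


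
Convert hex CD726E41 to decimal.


CD726E41 hex = 3446828609 decimal

3446828609


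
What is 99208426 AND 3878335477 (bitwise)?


0b101111010011100110011101010 & 0b11100111001010101011001111110101 = 0b101001010001000000011100000 = 86540512

86540512


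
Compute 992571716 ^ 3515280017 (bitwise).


0b111011001010010111000101000100 ^ 0b11010001100001101110101010010001 = 0b11101010101011111001101111010101 = 3937377237

3937377237


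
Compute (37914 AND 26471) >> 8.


Step 1: 37914 & 26471 = 1026
Step 2: 1026 >> 8 = 4

4


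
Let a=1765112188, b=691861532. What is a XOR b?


1765112188 ^ 691861532 = 1074364768

1074364768


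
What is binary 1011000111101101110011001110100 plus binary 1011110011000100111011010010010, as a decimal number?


1011000111101101110011001110100 + 1011110011000100111011010010010 = 10110111010110010101110100000110 = 3076087046

3076087046


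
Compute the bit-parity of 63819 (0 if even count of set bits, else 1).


0b1111100101001011 has 10 ones => parity 0

0


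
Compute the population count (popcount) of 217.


0b11011001 has 5 set bits

5


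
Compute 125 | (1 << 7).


125 | (1 << 7) = 125 | 128 = 253

253


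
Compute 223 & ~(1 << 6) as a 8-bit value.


223 & ~(1 << 6) = 159

159


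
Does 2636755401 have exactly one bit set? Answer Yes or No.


0b10011101001010011011000111001001. Multiple bits set => No

No


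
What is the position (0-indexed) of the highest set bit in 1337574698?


0b1001111101110011100010100101010. Highest set bit at position 30

30


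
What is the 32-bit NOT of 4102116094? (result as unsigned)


~0b11110100100000010101001011111110 = 0b1011011111101010110100000001 = 192851201 (32-bit unsigned)

192851201


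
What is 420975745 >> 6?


0b11001000101111001010010000001 >> 6 = 0b11001000101111001010010 = 6577746

6577746


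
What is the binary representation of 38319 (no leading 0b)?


38319 = 1001010110101111 in binary

1001010110101111


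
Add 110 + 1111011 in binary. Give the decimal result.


110 + 1111011 = 10000001 = 129

129


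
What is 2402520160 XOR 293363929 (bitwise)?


0b10001111001100111000110001100000 ^ 0b10001011111000110000011011001 = 0b10011110010011111110110010111001 = 2656038073

2656038073


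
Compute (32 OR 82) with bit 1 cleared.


Step 1: 32 | 82 = 114
Step 2: 114 & ~(1 << 1) = 112

112


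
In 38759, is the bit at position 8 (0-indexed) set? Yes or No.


0b1001011101100111, bit 8 = 1. Yes

Yes


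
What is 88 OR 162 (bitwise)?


0b1011000 | 0b10100010 = 0b11111010 = 250

250


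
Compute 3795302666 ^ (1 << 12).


3795302666 ^ (1 << 12) = 3795302666 ^ 4096 = 3795298570

3795298570


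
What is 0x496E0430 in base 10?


496E0430 hex = 1231946800 decimal

1231946800


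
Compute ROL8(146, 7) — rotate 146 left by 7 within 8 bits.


Rotate 0b10010010 left by 7 (8-bit) = 0b1001001 = 73

73


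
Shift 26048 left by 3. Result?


0b110010111000000 << 3 = 0b110010111000000000 = 208384

208384


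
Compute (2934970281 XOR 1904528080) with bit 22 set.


Step 1: 2934970281 ^ 1904528080 = 3748978041
Step 2: 3748978041 | (1 << 22) = 3748978041 | 4194304 = 3748978041

3748978041


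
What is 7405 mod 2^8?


7405 & 255 = 237

237


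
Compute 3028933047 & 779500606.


0b10110100100010011101100110110111 & 0b101110011101100011110000111110 = 0b100100000000000001100000110110 = 603985974

603985974


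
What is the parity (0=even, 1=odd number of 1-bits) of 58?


0b111010 has 4 ones => parity 0

0


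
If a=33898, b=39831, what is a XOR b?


33898 ^ 39831 = 8189

8189


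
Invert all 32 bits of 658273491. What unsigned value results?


658273491 ^ 4294967295 = 3636693804

3636693804


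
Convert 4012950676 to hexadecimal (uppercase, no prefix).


4012950676 = EF30C494 hex

EF30C494


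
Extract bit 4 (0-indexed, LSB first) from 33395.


0b1000001001110011, position 4 = 1

1


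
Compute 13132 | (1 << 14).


13132 | (1 << 14) = 13132 | 16384 = 29516

29516


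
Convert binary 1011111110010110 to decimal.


1011111110010110 in decimal = 49046

49046


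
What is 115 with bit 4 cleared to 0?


115 & ~(1 << 4) = 99

99


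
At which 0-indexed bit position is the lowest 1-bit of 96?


0b1100000. Lowest set bit at position 5

5


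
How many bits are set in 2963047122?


0b10110000100111001000001011010010 has 13 set bits

13


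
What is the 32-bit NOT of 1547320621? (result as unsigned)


~0b1011100001110100011110100101101 = 0b10100011110001011100001011010010 = 2747646674 (32-bit unsigned)

2747646674


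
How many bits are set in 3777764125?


0b11100001001011000001101100011101 has 15 set bits

15


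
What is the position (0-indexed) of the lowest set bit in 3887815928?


0b11100111101110110101110011111000. Lowest set bit at position 3

3


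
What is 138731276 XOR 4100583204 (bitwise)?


0b1000010001001101111100001100 ^ 0b11110100011010011110111100100100 = 0b11111100001011010011000000101000 = 4230819880

4230819880


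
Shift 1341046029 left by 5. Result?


0b1001111111011101011110100001101 << 5 = 0b100111111101110101111010000110100000 = 42913472928

42913472928


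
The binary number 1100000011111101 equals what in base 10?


1100000011111101 in decimal = 49405

49405


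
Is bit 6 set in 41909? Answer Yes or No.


0b1010001110110101, bit 6 = 0. No

No


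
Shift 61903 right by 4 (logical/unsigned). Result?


0b1111000111001111 >> 4 = 0b111100011100 = 3868

3868


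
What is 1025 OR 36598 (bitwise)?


0b10000000001 | 0b1000111011110110 = 0b1000111011110111 = 36599

36599


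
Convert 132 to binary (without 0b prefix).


132 = 10000100 in binary

10000100


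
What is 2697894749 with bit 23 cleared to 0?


2697894749 & ~(1 << 23) = 2689506141

2689506141


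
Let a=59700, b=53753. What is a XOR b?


59700 ^ 53753 = 14541

14541


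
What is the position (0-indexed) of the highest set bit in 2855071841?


0b10101010001011001111000001100001. Highest set bit at position 31

31


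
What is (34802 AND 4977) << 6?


Step 1: 34802 & 4977 = 880
Step 2: 880 << 6 = 56320

56320


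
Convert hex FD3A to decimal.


FD3A hex = 64826 decimal

64826


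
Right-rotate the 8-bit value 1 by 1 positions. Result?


Rotate 0b1 right by 1 (8-bit) = 0b10000000 = 128

128


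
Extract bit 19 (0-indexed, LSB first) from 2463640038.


0b10010010110110000010100111100110, position 19 = 1

1


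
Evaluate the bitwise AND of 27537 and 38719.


0b110101110010001 & 0b1001011100111111 = 0b1100010001 = 785

785


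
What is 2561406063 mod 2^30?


2561406063 & 1073741823 = 413922415

413922415


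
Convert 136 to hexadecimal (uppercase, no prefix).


136 = 88 hex

88


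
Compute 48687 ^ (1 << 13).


48687 ^ (1 << 13) = 48687 ^ 8192 = 40495

40495


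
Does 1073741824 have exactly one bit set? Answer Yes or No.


0b1000000000000000000000000000000. Only one bit set => Yes

Yes


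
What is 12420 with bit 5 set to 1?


12420 | (1 << 5) = 12420 | 32 = 12452

12452


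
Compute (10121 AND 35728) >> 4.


Step 1: 10121 & 35728 = 896
Step 2: 896 >> 4 = 56

56


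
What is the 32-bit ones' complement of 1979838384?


1979838384 ^ 4294967295 = 2315128911

2315128911


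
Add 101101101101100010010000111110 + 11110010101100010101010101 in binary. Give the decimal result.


101101101101100010010000111110 + 11110010101100010101010101 = 110001100000001110100110010011 = 830531987

830531987


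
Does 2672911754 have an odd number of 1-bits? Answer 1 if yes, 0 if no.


0b10011111010100010110010110001010 has 16 ones => parity 0

0


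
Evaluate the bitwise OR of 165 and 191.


0b10100101 | 0b10111111 = 0b10111111 = 191

191


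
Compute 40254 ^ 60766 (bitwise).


0b1001110100111110 ^ 0b1110110101011110 = 0b111000001100000 = 28768

28768


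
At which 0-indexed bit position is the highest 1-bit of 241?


0b11110001. Highest set bit at position 7

7


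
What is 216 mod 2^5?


216 & 31 = 24

24


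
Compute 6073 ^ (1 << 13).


6073 ^ (1 << 13) = 6073 ^ 8192 = 14265

14265


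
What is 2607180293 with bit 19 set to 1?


2607180293 | (1 << 19) = 2607180293 | 524288 = 2607704581

2607704581


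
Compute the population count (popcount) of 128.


0b10000000 has 1 set bits

1


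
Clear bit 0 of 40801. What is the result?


40801 & ~(1 << 0) = 40800

40800


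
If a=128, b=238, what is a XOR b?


128 ^ 238 = 110

110


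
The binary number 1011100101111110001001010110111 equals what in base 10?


1011100101111110001001010110111 in decimal = 1556026039

1556026039


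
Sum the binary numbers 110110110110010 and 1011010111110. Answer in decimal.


110110110110010 + 1011010111110 = 1000010001110000 = 33904

33904


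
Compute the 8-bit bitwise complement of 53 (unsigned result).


~0b110101 = 0b11001010 = 202 (8-bit unsigned)

202


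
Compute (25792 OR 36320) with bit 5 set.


Step 1: 25792 | 36320 = 60896
Step 2: 60896 | (1 << 5) = 60896 | 32 = 60896

60896


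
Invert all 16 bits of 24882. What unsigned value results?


24882 ^ 65535 = 40653

40653


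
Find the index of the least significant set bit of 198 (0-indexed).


0b11000110. Lowest set bit at position 1

1


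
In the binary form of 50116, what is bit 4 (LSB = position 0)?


0b1100001111000100, position 4 = 0

0


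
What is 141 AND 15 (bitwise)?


0b10001101 & 0b1111 = 0b1101 = 13

13


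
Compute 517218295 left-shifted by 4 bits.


0b11110110101000001111111110111 << 4 = 0b111101101010000011111111101110000 = 8275492720

8275492720


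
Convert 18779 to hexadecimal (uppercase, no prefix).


18779 = 495B hex

495B


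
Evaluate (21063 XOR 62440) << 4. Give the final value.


Step 1: 21063 ^ 62440 = 41391
Step 2: 41391 << 4 = 662256

662256


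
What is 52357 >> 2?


0b1100110010000101 >> 2 = 0b11001100100001 = 13089

13089


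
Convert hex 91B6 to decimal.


91B6 hex = 37302 decimal

37302


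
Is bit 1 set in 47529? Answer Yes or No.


0b1011100110101001, bit 1 = 0. No

No


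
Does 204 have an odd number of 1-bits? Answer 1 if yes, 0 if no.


0b11001100 has 4 ones => parity 0

0


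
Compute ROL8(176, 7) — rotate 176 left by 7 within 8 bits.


Rotate 0b10110000 left by 7 (8-bit) = 0b1011000 = 88

88


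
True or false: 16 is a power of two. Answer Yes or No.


0b10000. Only one bit set => Yes

Yes


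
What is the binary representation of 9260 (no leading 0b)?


9260 = 10010000101100 in binary

10010000101100


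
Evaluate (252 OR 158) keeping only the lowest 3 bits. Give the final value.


Step 1: 252 | 158 = 254
Step 2: 254 & 7 = 6

6


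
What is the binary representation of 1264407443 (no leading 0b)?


1264407443 = 1001011010111010101001110010011 in binary

1001011010111010101001110010011


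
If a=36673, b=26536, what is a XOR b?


36673 ^ 26536 = 59625

59625


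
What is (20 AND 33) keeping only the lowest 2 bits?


Step 1: 20 & 33 = 0
Step 2: 0 & 3 = 0

0


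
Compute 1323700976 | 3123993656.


0b1001110111001100001001011110000 | 0b10111010001101000101110000111000 = 0b11111110111101100101111011111000 = 4277559032

4277559032


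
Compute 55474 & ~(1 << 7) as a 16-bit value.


55474 & ~(1 << 7) = 55346

55346


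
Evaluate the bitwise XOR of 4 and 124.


0b100 ^ 0b1111100 = 0b1111000 = 120

120


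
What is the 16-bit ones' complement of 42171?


42171 ^ 65535 = 23364

23364


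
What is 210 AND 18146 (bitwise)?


0b11010010 & 0b100011011100010 = 0b11000010 = 194

194


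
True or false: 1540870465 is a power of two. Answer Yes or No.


0b1011011110101111101000101000001. Multiple bits set => No

No


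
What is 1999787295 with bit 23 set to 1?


1999787295 | (1 << 23) = 1999787295 | 8388608 = 2008175903

2008175903


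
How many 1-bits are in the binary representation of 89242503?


0b101010100011011101110000111 has 15 set bits

15


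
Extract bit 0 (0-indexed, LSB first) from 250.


0b11111010, position 0 = 0

0


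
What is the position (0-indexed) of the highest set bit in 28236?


0b110111001001100. Highest set bit at position 14

14


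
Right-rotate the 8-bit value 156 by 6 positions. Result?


Rotate 0b10011100 right by 6 (8-bit) = 0b1110010 = 114

114


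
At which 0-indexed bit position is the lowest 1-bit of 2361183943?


0b10001100101111001100111011000111. Lowest set bit at position 0

0


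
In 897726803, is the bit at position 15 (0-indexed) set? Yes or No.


0b110101100000100011100101010011, bit 15 = 0. No

No


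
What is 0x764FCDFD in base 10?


764FCDFD hex = 1984941565 decimal

1984941565


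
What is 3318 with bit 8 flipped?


3318 ^ (1 << 8) = 3318 ^ 256 = 3574

3574


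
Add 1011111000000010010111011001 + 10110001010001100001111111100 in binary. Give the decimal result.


1011111000000010010111011001 + 10110001010001100001111111100 = 100010000010001110100111010101 = 571009493

571009493


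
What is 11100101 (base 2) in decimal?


11100101 in decimal = 229

229


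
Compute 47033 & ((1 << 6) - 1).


47033 & 63 = 57

57


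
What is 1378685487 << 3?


0b1010010001011010001001000101111 << 3 = 0b1010010001011010001001000101111000 = 11029483896

11029483896


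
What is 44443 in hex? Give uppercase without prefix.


44443 = AD9B hex

AD9B


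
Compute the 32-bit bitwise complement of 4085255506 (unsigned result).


~0b11110011100000000000110101010010 = 0b1100011111111111001010101101 = 209711789 (32-bit unsigned)

209711789


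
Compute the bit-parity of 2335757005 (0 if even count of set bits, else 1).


0b10001011001110001101001011001101 has 16 ones => parity 0

0


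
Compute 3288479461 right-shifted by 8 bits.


0b11000100000000100011011011100101 >> 8 = 0b110001000000001000110110 = 12845622

12845622


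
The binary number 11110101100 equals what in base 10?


11110101100 in decimal = 1964

1964


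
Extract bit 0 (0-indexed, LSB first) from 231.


0b11100111, position 0 = 1

1


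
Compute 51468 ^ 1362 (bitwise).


0b1100100100001100 ^ 0b10101010010 = 0b1100110001011110 = 52318

52318


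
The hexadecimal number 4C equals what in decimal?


4C hex = 76 decimal

76


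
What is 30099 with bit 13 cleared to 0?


30099 & ~(1 << 13) = 21907

21907


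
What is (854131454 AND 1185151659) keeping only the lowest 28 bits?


Step 1: 854131454 & 1185151659 = 44106410
Step 2: 44106410 & 268435455 = 44106410

44106410


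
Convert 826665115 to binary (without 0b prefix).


826665115 = 110001010001011110100010011011 in binary

110001010001011110100010011011


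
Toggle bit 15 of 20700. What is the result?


20700 ^ (1 << 15) = 20700 ^ 32768 = 53468

53468


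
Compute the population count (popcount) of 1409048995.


0b1010011111111000110000110100011 has 17 set bits

17


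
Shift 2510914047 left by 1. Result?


0b10010101101010011000000111111111 << 1 = 0b100101011010100110000001111111110 = 5021828094

5021828094


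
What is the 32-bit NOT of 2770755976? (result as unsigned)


~0b10100101001001100110000110001000 = 0b1011010110110011001111001110111 = 1524211319 (32-bit unsigned)

1524211319


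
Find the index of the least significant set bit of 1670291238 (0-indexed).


0b1100011100011101001111100100110. Lowest set bit at position 1

1


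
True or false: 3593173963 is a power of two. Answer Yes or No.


0b11010110001010110111101111001011. Multiple bits set => No

No


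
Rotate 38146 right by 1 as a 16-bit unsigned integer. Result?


Rotate 0b1001010100000010 right by 1 (16-bit) = 0b100101010000001 = 19073

19073


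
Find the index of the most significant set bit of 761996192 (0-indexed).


0b101101011010110010001110100000. Highest set bit at position 29

29


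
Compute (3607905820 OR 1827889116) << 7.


Step 1: 3607905820 | 1827889116 = 4294926300
Step 2: 4294926300 << 7 = 549750566400

549750566400


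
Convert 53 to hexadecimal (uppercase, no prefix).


53 = 35 hex

35


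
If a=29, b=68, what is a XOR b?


29 ^ 68 = 89

89


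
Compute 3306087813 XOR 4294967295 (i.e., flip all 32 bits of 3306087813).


3306087813 ^ 4294967295 = 988879482

988879482


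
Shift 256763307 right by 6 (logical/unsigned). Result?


0b1111010011011110010110101011 >> 6 = 0b1111010011011110010110 = 4011926

4011926


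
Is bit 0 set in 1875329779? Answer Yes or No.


0b1101111110001110100001011110011, bit 0 = 1. Yes

Yes


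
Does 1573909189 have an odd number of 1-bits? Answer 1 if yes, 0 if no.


0b1011101110011111111001011000101 has 20 ones => parity 0

0


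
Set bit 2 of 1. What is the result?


1 | (1 << 2) = 1 | 4 = 5

5


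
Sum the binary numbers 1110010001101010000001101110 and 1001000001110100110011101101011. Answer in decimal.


1110010001101010000001101110 + 1001000001110100110011101101011 = 1010110100000010000011111011001 = 1451296729

1451296729


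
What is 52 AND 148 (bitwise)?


0b110100 & 0b10010100 = 0b10100 = 20

20


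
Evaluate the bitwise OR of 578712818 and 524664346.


0b100010011111100111010011110010 | 0b11111010001011011111000011010 = 0b111111011111111111111011111010 = 1065352954

1065352954


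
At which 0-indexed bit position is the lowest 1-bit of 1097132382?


0b1000001011001001110100101011110. Lowest set bit at position 1

1


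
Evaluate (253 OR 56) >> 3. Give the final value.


Step 1: 253 | 56 = 253
Step 2: 253 >> 3 = 31

31


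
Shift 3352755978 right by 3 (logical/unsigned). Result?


0b11000111110101101111111100001010 >> 3 = 0b11000111110101101111111100001 = 419094497

419094497


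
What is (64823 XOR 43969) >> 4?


Step 1: 64823 ^ 43969 = 22262
Step 2: 22262 >> 4 = 1391

1391


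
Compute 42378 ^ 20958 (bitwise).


0b1010010110001010 ^ 0b101000111011110 = 0b1111010001010100 = 62548

62548


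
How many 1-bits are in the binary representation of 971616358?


0b111001111010011011000001100110 has 16 set bits

16


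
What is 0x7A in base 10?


7A hex = 122 decimal

122


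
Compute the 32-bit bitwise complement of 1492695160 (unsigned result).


~0b1011000111110001011100001111000 = 0b10100111000001110100011110000111 = 2802272135 (32-bit unsigned)

2802272135


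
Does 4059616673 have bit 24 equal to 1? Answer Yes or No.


0b11110001111110001101010110100001, bit 24 = 1. Yes

Yes


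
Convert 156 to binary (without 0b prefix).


156 = 10011100 in binary

10011100


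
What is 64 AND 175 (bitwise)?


0b1000000 & 0b10101111 = 0b0 = 0

0


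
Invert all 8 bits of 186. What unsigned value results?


186 ^ 255 = 69

69


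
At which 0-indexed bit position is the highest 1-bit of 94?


0b1011110. Highest set bit at position 6

6


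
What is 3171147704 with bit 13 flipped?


3171147704 ^ (1 << 13) = 3171147704 ^ 8192 = 3171155896

3171155896


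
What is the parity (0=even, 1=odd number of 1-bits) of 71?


0b1000111 has 4 ones => parity 0

0


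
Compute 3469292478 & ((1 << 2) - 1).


3469292478 & 3 = 2

2


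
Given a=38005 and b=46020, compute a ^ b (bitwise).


38005 ^ 46020 = 10161

10161


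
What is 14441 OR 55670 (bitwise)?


0b11100001101001 | 0b1101100101110110 = 0b1111100101111111 = 63871

63871


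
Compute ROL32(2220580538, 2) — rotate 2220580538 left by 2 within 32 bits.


Rotate 0b10000100010110110101111010111010 left by 2 (32-bit) = 0b10001011011010111101011101010 = 292387562

292387562


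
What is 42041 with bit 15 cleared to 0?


42041 & ~(1 << 15) = 9273

9273


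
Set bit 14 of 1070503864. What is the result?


1070503864 | (1 << 14) = 1070503864 | 16384 = 1070520248

1070520248


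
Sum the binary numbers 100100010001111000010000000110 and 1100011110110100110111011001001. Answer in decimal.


100100010001111000010000000110 + 1100011110110100110111011001001 = 10001000001000011111001011001111 = 2283926223

2283926223


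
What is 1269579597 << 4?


0b1001011101011000011111101001101 << 4 = 0b10010111010110000111111010011010000 = 20313273552

20313273552


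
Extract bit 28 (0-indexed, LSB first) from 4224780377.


0b11111011110100010000100001011001, position 28 = 1

1


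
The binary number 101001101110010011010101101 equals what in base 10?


101001101110010011010101101 in decimal = 87500461

87500461


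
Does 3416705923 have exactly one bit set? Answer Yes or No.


0b11001011101001101100101110000011. Multiple bits set => No

No


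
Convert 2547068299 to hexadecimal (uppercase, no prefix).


2547068299 = 97D12D8B hex

97D12D8B


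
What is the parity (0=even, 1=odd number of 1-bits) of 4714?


0b1001001101010 has 6 ones => parity 0

0


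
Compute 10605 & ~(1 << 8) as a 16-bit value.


10605 & ~(1 << 8) = 10349

10349


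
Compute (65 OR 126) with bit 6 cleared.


Step 1: 65 | 126 = 127
Step 2: 127 & ~(1 << 6) = 63

63


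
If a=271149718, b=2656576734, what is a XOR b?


271149718 ^ 2656576734 = 2389790280

2389790280


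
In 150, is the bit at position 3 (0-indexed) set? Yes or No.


0b10010110, bit 3 = 0. No

No


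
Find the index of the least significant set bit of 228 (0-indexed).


0b11100100. Lowest set bit at position 2

2


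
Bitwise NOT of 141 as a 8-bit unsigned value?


~0b10001101 = 0b1110010 = 114 (8-bit unsigned)

114


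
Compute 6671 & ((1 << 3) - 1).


6671 & 7 = 7

7


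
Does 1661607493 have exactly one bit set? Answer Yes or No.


0b1100011000010100001111001000101. Multiple bits set => No

No


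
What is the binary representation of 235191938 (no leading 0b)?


235191938 = 1110000001001011111010000010 in binary

1110000001001011111010000010


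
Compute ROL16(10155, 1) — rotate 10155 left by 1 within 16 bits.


Rotate 0b10011110101011 left by 1 (16-bit) = 0b100111101010110 = 20310

20310


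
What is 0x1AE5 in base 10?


1AE5 hex = 6885 decimal

6885


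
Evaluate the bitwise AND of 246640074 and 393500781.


0b1110101100110110110111001010 & 0b10111011101000101100001101101 = 0b110001100000100100001001000 = 103827528

103827528


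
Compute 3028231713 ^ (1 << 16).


3028231713 ^ (1 << 16) = 3028231713 ^ 65536 = 3028166177

3028166177


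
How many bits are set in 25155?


0b110001001000011 has 6 set bits

6


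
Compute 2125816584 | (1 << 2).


2125816584 | (1 << 2) = 2125816584 | 4 = 2125816588

2125816588


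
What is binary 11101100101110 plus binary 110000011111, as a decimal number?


11101100101110 + 110000011111 = 100011101001101 = 18253

18253


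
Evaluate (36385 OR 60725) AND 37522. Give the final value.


Step 1: 36385 | 60725 = 61237
Step 2: 61237 & 37522 = 33296

33296


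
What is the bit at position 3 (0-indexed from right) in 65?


0b1000001, position 3 = 0

0


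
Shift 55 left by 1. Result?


0b110111 << 1 = 0b1101110 = 110

110


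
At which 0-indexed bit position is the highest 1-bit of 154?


0b10011010. Highest set bit at position 7

7


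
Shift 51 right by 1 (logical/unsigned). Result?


0b110011 >> 1 = 0b11001 = 25

25


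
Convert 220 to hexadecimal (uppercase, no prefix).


220 = DC hex

DC


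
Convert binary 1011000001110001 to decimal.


1011000001110001 in decimal = 45169

45169


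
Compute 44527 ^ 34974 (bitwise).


0b1010110111101111 ^ 0b1000100010011110 = 0b10010101110001 = 9585

9585


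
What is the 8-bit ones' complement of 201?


201 ^ 255 = 54

54


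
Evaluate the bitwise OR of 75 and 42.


0b1001011 | 0b101010 = 0b1101011 = 107

107


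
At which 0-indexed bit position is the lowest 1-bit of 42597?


0b1010011001100101. Lowest set bit at position 0

0


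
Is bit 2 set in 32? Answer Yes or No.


0b100000, bit 2 = 0. No

No


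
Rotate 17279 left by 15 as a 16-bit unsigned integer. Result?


Rotate 0b100001101111111 left by 15 (16-bit) = 0b1010000110111111 = 41407

41407


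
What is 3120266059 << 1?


0b10111001111110110111101101001011 << 1 = 0b101110011111101101111011010010110 = 6240532118

6240532118


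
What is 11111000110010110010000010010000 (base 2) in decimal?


11111000110010110010000010010000 in decimal = 4174061712

4174061712


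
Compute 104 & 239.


0b1101000 & 0b11101111 = 0b1101000 = 104

104


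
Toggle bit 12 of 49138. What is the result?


49138 ^ (1 << 12) = 49138 ^ 4096 = 45042

45042


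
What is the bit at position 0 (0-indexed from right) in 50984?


0b1100011100101000, position 0 = 0

0


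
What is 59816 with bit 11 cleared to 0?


59816 & ~(1 << 11) = 57768

57768


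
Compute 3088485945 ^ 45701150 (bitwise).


0b10111000000101101000111000111001 ^ 0b10101110010101100000011110 = 0b10111010101011111101011000100111 = 3132085799

3132085799


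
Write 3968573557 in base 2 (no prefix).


3968573557 = 11101100100010111010000001110101 in binary

11101100100010111010000001110101


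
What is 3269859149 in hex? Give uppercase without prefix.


3269859149 = C2E6174D hex

C2E6174D


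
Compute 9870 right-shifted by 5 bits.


0b10011010001110 >> 5 = 0b100110100 = 308

308


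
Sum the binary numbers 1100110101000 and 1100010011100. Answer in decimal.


1100110101000 + 1100010011100 = 11001001000100 = 12868

12868


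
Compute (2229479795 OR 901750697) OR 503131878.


Step 1: 2229479795 | 901750697 = 3053436923
Step 2: 3053436923 | 503131878 = 3187654655

3187654655


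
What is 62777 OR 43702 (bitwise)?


0b1111010100111001 | 0b1010101010110110 = 0b1111111110111111 = 65471

65471


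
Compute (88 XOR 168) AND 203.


Step 1: 88 ^ 168 = 240
Step 2: 240 & 203 = 192

192


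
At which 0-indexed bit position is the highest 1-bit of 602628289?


0b100011111010110110000011000001. Highest set bit at position 29

29


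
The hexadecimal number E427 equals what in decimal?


E427 hex = 58407 decimal

58407


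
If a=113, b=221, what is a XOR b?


113 ^ 221 = 172

172


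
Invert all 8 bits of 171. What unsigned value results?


171 ^ 255 = 84

84


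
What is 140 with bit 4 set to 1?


140 | (1 << 4) = 140 | 16 = 156

156


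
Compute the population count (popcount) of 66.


0b1000010 has 2 set bits

2


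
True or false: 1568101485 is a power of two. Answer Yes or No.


0b1011101011101110101010001101101. Multiple bits set => No

No


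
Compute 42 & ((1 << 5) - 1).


42 & 31 = 10

10


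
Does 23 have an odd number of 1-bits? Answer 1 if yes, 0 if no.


0b10111 has 4 ones => parity 0

0


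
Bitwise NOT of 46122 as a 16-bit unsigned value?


~0b1011010000101010 = 0b100101111010101 = 19413 (16-bit unsigned)

19413


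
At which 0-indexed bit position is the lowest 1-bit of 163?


0b10100011. Lowest set bit at position 0

0
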